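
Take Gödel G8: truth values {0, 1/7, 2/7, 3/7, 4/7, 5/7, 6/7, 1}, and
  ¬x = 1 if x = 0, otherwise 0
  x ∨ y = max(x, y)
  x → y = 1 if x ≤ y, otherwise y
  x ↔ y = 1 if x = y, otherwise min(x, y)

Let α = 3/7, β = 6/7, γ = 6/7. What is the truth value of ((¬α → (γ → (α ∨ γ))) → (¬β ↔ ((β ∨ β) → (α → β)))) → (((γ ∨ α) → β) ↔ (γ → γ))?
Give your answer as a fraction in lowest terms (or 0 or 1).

¬α = ¬3/7 = 0
α ∨ γ = 3/7 ∨ 6/7 = 6/7
γ → (α ∨ γ) = 6/7 → 6/7 = 1
¬α → (γ → (α ∨ γ)) = 0 → 1 = 1
¬β = ¬6/7 = 0
β ∨ β = 6/7 ∨ 6/7 = 6/7
α → β = 3/7 → 6/7 = 1
(β ∨ β) → (α → β) = 6/7 → 1 = 1
¬β ↔ ((β ∨ β) → (α → β)) = 0 ↔ 1 = 0
(¬α → (γ → (α ∨ γ))) → (¬β ↔ ((β ∨ β) → (α → β))) = 1 → 0 = 0
γ ∨ α = 6/7 ∨ 3/7 = 6/7
(γ ∨ α) → β = 6/7 → 6/7 = 1
γ → γ = 6/7 → 6/7 = 1
((γ ∨ α) → β) ↔ (γ → γ) = 1 ↔ 1 = 1
((¬α → (γ → (α ∨ γ))) → (¬β ↔ ((β ∨ β) → (α → β)))) → (((γ ∨ α) → β) ↔ (γ → γ)) = 0 → 1 = 1

1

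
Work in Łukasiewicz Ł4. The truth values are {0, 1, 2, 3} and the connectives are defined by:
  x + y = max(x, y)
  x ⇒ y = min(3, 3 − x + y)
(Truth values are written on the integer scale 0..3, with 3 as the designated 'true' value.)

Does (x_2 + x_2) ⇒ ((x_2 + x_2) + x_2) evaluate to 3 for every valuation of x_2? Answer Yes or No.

x_2 = 0 ↦ 3
x_2 = 1 ↦ 3
x_2 = 2 ↦ 3
x_2 = 3 ↦ 3
Every assignment gives a value ≥ 3.

Yes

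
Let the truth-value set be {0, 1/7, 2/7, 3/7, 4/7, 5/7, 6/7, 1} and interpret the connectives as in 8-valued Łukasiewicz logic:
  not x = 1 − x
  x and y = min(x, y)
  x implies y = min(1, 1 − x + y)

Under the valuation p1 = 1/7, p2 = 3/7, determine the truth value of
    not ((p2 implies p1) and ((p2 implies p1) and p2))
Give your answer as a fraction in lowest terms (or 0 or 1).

4/7

p2 implies p1 = 3/7 implies 1/7 = 5/7
p2 implies p1 = 3/7 implies 1/7 = 5/7
(p2 implies p1) and p2 = 5/7 and 3/7 = 3/7
(p2 implies p1) and ((p2 implies p1) and p2) = 5/7 and 3/7 = 3/7
not ((p2 implies p1) and ((p2 implies p1) and p2)) = not 3/7 = 4/7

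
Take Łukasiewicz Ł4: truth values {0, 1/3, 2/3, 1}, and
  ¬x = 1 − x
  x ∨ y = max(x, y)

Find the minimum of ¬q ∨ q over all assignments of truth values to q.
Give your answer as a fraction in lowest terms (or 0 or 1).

2/3

Take q = 1/3:
¬q = ¬1/3 = 2/3
¬q ∨ q = 2/3 ∨ 1/3 = 2/3
No assignment yields a value below 2/3, so this is the minimum.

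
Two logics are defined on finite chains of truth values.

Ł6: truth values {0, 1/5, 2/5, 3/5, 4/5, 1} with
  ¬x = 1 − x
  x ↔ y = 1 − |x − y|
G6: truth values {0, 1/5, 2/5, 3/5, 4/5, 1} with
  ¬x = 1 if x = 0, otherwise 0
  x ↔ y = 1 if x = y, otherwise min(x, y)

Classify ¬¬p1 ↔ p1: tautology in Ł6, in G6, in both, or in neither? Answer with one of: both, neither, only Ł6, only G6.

In Ł6: every assignment gives 1 — tautology.
In G6: at p1 = 1/5 the value is 1/5 — not a tautology.

only Ł6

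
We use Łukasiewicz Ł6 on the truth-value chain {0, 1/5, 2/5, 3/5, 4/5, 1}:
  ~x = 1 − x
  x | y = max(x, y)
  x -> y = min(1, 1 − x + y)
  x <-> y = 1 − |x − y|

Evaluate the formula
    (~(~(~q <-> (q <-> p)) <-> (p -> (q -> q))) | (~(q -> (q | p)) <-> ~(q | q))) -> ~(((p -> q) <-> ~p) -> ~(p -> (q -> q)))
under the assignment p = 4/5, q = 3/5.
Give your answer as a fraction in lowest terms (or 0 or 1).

4/5

~q = ~3/5 = 2/5
q <-> p = 3/5 <-> 4/5 = 4/5
~q <-> (q <-> p) = 2/5 <-> 4/5 = 3/5
~(~q <-> (q <-> p)) = ~3/5 = 2/5
q -> q = 3/5 -> 3/5 = 1
p -> (q -> q) = 4/5 -> 1 = 1
~(~q <-> (q <-> p)) <-> (p -> (q -> q)) = 2/5 <-> 1 = 2/5
~(~(~q <-> (q <-> p)) <-> (p -> (q -> q))) = ~2/5 = 3/5
q | p = 3/5 | 4/5 = 4/5
q -> (q | p) = 3/5 -> 4/5 = 1
~(q -> (q | p)) = ~1 = 0
q | q = 3/5 | 3/5 = 3/5
~(q | q) = ~3/5 = 2/5
~(q -> (q | p)) <-> ~(q | q) = 0 <-> 2/5 = 3/5
~(~(~q <-> (q <-> p)) <-> (p -> (q -> q))) | (~(q -> (q | p)) <-> ~(q | q)) = 3/5 | 3/5 = 3/5
p -> q = 4/5 -> 3/5 = 4/5
~p = ~4/5 = 1/5
(p -> q) <-> ~p = 4/5 <-> 1/5 = 2/5
q -> q = 3/5 -> 3/5 = 1
p -> (q -> q) = 4/5 -> 1 = 1
~(p -> (q -> q)) = ~1 = 0
((p -> q) <-> ~p) -> ~(p -> (q -> q)) = 2/5 -> 0 = 3/5
~(((p -> q) <-> ~p) -> ~(p -> (q -> q))) = ~3/5 = 2/5
(~(~(~q <-> (q <-> p)) <-> (p -> (q -> q))) | (~(q -> (q | p)) <-> ~(q | q))) -> ~(((p -> q) <-> ~p) -> ~(p -> (q -> q))) = 3/5 -> 2/5 = 4/5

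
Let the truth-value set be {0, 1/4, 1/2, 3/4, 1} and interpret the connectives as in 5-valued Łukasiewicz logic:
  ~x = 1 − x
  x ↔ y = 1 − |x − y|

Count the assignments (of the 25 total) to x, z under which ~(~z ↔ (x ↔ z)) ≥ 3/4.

value 1: 2 assignments (counts)
value 3/4: 3 assignments (counts)
value 1/2: 6 assignments
value 1/4: 7 assignments
value 0: 7 assignments
So 5 of the 25 assignments meet the threshold.

5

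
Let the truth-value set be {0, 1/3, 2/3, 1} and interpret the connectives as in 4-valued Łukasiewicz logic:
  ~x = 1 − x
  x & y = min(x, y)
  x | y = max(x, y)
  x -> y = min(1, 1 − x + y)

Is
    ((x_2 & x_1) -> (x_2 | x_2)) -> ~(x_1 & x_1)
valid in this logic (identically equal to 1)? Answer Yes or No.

No

Counterexample: take x_1 = 1/3, x_2 = 0.
x_2 & x_1 = 0 & 1/3 = 0
x_2 | x_2 = 0 | 0 = 0
(x_2 & x_1) -> (x_2 | x_2) = 0 -> 0 = 1
x_1 & x_1 = 1/3 & 1/3 = 1/3
~(x_1 & x_1) = ~1/3 = 2/3
((x_2 & x_1) -> (x_2 | x_2)) -> ~(x_1 & x_1) = 1 -> 2/3 = 2/3
This gives 2/3 ≠ 1.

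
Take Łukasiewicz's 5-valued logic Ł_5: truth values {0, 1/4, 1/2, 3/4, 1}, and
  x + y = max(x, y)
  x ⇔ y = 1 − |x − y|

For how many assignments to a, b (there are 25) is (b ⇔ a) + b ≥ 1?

9

value 1: 9 assignments (counts)
value 3/4: 9 assignments
value 1/2: 4 assignments
value 1/4: 2 assignments
value 0: 1 assignment
So 9 of the 25 assignments meet the threshold.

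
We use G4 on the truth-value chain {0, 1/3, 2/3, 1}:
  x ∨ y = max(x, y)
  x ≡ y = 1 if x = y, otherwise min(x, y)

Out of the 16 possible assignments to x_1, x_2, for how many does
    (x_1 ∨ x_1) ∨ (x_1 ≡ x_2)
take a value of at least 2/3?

10

x_1 = 0, x_2 = 0 ↦ 1  ≥
x_1 = 0, x_2 = 1/3 ↦ 0  <
x_1 = 0, x_2 = 2/3 ↦ 0  <
x_1 = 0, x_2 = 1 ↦ 0  <
x_1 = 1/3, x_2 = 0 ↦ 1/3  <
x_1 = 1/3, x_2 = 1/3 ↦ 1  ≥
x_1 = 1/3, x_2 = 2/3 ↦ 1/3  <
x_1 = 1/3, x_2 = 1 ↦ 1/3  <
x_1 = 2/3, x_2 = 0 ↦ 2/3  ≥
x_1 = 2/3, x_2 = 1/3 ↦ 2/3  ≥
x_1 = 2/3, x_2 = 2/3 ↦ 1  ≥
x_1 = 2/3, x_2 = 1 ↦ 2/3  ≥
x_1 = 1, x_2 = 0 ↦ 1  ≥
x_1 = 1, x_2 = 1/3 ↦ 1  ≥
x_1 = 1, x_2 = 2/3 ↦ 1  ≥
x_1 = 1, x_2 = 1 ↦ 1  ≥
So 10 of the 16 assignments meet the threshold.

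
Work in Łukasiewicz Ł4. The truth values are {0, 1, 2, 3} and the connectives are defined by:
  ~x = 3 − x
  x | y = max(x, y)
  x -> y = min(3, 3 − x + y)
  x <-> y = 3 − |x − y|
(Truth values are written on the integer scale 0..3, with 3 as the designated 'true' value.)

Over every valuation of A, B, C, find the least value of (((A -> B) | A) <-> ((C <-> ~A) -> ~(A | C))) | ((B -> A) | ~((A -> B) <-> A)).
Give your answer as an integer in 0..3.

2

Take A = 1, B = 2, C = 2:
A -> B = 1 -> 2 = 3
(A -> B) | A = 3 | 1 = 3
~A = ~1 = 2
C <-> ~A = 2 <-> 2 = 3
A | C = 1 | 2 = 2
~(A | C) = ~2 = 1
(C <-> ~A) -> ~(A | C) = 3 -> 1 = 1
((A -> B) | A) <-> ((C <-> ~A) -> ~(A | C)) = 3 <-> 1 = 1
B -> A = 2 -> 1 = 2
A -> B = 1 -> 2 = 3
(A -> B) <-> A = 3 <-> 1 = 1
~((A -> B) <-> A) = ~1 = 2
(B -> A) | ~((A -> B) <-> A) = 2 | 2 = 2
(((A -> B) | A) <-> ((C <-> ~A) -> ~(A | C))) | ((B -> A) | ~((A -> B) <-> A)) = 1 | 2 = 2
No assignment yields a value below 2, so this is the minimum.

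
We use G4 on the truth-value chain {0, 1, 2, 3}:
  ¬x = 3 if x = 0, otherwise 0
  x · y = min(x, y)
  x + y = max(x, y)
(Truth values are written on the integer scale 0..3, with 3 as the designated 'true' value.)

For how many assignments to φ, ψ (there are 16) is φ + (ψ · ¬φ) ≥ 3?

φ = 0, ψ = 0 ↦ 0  <
φ = 0, ψ = 1 ↦ 1  <
φ = 0, ψ = 2 ↦ 2  <
φ = 0, ψ = 3 ↦ 3  ≥
φ = 1, ψ = 0 ↦ 1  <
φ = 1, ψ = 1 ↦ 1  <
φ = 1, ψ = 2 ↦ 1  <
φ = 1, ψ = 3 ↦ 1  <
φ = 2, ψ = 0 ↦ 2  <
φ = 2, ψ = 1 ↦ 2  <
φ = 2, ψ = 2 ↦ 2  <
φ = 2, ψ = 3 ↦ 2  <
φ = 3, ψ = 0 ↦ 3  ≥
φ = 3, ψ = 1 ↦ 3  ≥
φ = 3, ψ = 2 ↦ 3  ≥
φ = 3, ψ = 3 ↦ 3  ≥
So 5 of the 16 assignments meet the threshold.

5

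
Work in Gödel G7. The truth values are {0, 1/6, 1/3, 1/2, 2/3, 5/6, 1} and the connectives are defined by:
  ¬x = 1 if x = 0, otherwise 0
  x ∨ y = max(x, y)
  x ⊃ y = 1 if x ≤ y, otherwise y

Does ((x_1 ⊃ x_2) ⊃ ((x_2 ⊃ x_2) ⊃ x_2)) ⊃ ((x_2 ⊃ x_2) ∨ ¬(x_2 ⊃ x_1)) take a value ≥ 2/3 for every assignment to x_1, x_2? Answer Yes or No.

Yes

At x_1 = 5/6, x_2 = 1/6, for instance:
x_1 ⊃ x_2 = 5/6 ⊃ 1/6 = 1/6
x_2 ⊃ x_2 = 1/6 ⊃ 1/6 = 1
(x_2 ⊃ x_2) ⊃ x_2 = 1 ⊃ 1/6 = 1/6
(x_1 ⊃ x_2) ⊃ ((x_2 ⊃ x_2) ⊃ x_2) = 1/6 ⊃ 1/6 = 1
x_2 ⊃ x_2 = 1/6 ⊃ 1/6 = 1
x_2 ⊃ x_1 = 1/6 ⊃ 5/6 = 1
¬(x_2 ⊃ x_1) = ¬1 = 0
(x_2 ⊃ x_2) ∨ ¬(x_2 ⊃ x_1) = 1 ∨ 0 = 1
((x_1 ⊃ x_2) ⊃ ((x_2 ⊃ x_2) ⊃ x_2)) ⊃ ((x_2 ⊃ x_2) ∨ ¬(x_2 ⊃ x_1)) = 1 ⊃ 1 = 1
and checking the remaining 48 assignments likewise gives ≥ 2/3 in every case.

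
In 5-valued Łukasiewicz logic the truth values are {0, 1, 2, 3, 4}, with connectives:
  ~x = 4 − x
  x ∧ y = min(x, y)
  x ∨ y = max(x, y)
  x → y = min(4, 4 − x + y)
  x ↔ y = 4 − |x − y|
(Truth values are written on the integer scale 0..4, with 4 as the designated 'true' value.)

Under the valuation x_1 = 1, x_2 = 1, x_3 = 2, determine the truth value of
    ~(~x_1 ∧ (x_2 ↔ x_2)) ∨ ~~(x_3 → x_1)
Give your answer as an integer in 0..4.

~x_1 = ~1 = 3
x_2 ↔ x_2 = 1 ↔ 1 = 4
~x_1 ∧ (x_2 ↔ x_2) = 3 ∧ 4 = 3
~(~x_1 ∧ (x_2 ↔ x_2)) = ~3 = 1
x_3 → x_1 = 2 → 1 = 3
~(x_3 → x_1) = ~3 = 1
~~(x_3 → x_1) = ~1 = 3
~(~x_1 ∧ (x_2 ↔ x_2)) ∨ ~~(x_3 → x_1) = 1 ∨ 3 = 3

3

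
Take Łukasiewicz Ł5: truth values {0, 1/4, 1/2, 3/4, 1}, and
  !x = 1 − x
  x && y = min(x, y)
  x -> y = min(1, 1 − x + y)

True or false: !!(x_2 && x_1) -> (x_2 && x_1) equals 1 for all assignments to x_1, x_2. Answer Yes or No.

Yes

At x_1 = 1, x_2 = 3/4, for instance:
x_2 && x_1 = 3/4 && 1 = 3/4
!(x_2 && x_1) = !3/4 = 1/4
!!(x_2 && x_1) = !1/4 = 3/4
!!(x_2 && x_1) -> (x_2 && x_1) = 3/4 -> 3/4 = 1
and checking the remaining 24 assignments likewise gives ≥ 1 in every case.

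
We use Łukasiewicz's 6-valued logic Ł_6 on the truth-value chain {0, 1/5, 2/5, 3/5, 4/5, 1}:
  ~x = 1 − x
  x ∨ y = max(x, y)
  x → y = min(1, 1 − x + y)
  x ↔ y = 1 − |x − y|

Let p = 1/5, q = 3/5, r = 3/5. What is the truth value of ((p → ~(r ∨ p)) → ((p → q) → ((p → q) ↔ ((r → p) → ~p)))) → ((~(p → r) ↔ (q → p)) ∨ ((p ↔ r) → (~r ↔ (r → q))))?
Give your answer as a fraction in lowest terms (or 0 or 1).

4/5

r ∨ p = 3/5 ∨ 1/5 = 3/5
~(r ∨ p) = ~3/5 = 2/5
p → ~(r ∨ p) = 1/5 → 2/5 = 1
p → q = 1/5 → 3/5 = 1
p → q = 1/5 → 3/5 = 1
r → p = 3/5 → 1/5 = 3/5
~p = ~1/5 = 4/5
(r → p) → ~p = 3/5 → 4/5 = 1
(p → q) ↔ ((r → p) → ~p) = 1 ↔ 1 = 1
(p → q) → ((p → q) ↔ ((r → p) → ~p)) = 1 → 1 = 1
(p → ~(r ∨ p)) → ((p → q) → ((p → q) ↔ ((r → p) → ~p))) = 1 → 1 = 1
p → r = 1/5 → 3/5 = 1
~(p → r) = ~1 = 0
q → p = 3/5 → 1/5 = 3/5
~(p → r) ↔ (q → p) = 0 ↔ 3/5 = 2/5
p ↔ r = 1/5 ↔ 3/5 = 3/5
~r = ~3/5 = 2/5
r → q = 3/5 → 3/5 = 1
~r ↔ (r → q) = 2/5 ↔ 1 = 2/5
(p ↔ r) → (~r ↔ (r → q)) = 3/5 → 2/5 = 4/5
(~(p → r) ↔ (q → p)) ∨ ((p ↔ r) → (~r ↔ (r → q))) = 2/5 ∨ 4/5 = 4/5
((p → ~(r ∨ p)) → ((p → q) → ((p → q) ↔ ((r → p) → ~p)))) → ((~(p → r) ↔ (q → p)) ∨ ((p ↔ r) → (~r ↔ (r → q)))) = 1 → 4/5 = 4/5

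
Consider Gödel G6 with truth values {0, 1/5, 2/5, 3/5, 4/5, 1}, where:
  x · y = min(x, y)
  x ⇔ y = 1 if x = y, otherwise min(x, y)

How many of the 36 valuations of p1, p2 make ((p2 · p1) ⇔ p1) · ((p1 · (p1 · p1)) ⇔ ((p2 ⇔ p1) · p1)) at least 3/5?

24

value 1: 21 assignments (counts)
value 4/5: 1 assignment (counts)
value 3/5: 2 assignments (counts)
value 2/5: 3 assignments
value 1/5: 4 assignments
value 0: 5 assignments
So 24 of the 36 assignments meet the threshold.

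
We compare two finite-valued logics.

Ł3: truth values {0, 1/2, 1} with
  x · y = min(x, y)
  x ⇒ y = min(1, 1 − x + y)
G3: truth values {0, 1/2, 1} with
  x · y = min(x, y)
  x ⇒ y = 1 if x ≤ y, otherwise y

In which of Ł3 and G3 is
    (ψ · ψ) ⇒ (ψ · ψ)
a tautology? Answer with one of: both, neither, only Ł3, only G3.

both

In Ł3: every assignment gives 1 — tautology.
In G3: every assignment gives 1 — tautology.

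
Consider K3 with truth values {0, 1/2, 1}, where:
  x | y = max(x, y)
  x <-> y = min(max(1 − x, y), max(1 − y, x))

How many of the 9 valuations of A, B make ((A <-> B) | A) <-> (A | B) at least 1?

3

A = 0, B = 0 ↦ 0  <
A = 0, B = 1/2 ↦ 1/2  <
A = 0, B = 1 ↦ 0  <
A = 1/2, B = 0 ↦ 1/2  <
A = 1/2, B = 1/2 ↦ 1/2  <
A = 1/2, B = 1 ↦ 1/2  <
A = 1, B = 0 ↦ 1  ≥
A = 1, B = 1/2 ↦ 1  ≥
A = 1, B = 1 ↦ 1  ≥
So 3 of the 9 assignments meet the threshold.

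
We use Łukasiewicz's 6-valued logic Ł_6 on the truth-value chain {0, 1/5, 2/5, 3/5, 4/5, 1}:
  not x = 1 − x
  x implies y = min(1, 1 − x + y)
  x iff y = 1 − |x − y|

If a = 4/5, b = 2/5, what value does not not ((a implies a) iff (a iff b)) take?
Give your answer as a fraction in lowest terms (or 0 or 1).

3/5

a implies a = 4/5 implies 4/5 = 1
a iff b = 4/5 iff 2/5 = 3/5
(a implies a) iff (a iff b) = 1 iff 3/5 = 3/5
not ((a implies a) iff (a iff b)) = not 3/5 = 2/5
not not ((a implies a) iff (a iff b)) = not 2/5 = 3/5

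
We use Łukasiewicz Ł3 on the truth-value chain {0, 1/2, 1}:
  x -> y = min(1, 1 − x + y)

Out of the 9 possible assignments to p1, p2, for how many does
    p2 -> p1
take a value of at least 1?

p1 = 0, p2 = 0 ↦ 1  ≥
p1 = 0, p2 = 1/2 ↦ 1/2  <
p1 = 0, p2 = 1 ↦ 0  <
p1 = 1/2, p2 = 0 ↦ 1  ≥
p1 = 1/2, p2 = 1/2 ↦ 1  ≥
p1 = 1/2, p2 = 1 ↦ 1/2  <
p1 = 1, p2 = 0 ↦ 1  ≥
p1 = 1, p2 = 1/2 ↦ 1  ≥
p1 = 1, p2 = 1 ↦ 1  ≥
So 6 of the 9 assignments meet the threshold.

6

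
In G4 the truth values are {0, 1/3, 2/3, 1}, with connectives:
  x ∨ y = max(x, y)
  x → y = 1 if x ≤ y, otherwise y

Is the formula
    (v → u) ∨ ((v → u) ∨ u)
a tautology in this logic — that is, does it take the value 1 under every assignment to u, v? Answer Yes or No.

Counterexample: take u = 0, v = 1/3.
v → u = 1/3 → 0 = 0
(v → u) ∨ u = 0 ∨ 0 = 0
(v → u) ∨ ((v → u) ∨ u) = 0 ∨ 0 = 0
This gives 0 ≠ 1.

No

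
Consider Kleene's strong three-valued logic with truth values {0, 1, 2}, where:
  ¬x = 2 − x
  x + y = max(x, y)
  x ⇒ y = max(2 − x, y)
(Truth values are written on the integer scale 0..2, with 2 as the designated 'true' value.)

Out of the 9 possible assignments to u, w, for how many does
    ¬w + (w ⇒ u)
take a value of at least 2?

u = 0, w = 0 ↦ 2  ≥
u = 0, w = 1 ↦ 1  <
u = 0, w = 2 ↦ 0  <
u = 1, w = 0 ↦ 2  ≥
u = 1, w = 1 ↦ 1  <
u = 1, w = 2 ↦ 1  <
u = 2, w = 0 ↦ 2  ≥
u = 2, w = 1 ↦ 2  ≥
u = 2, w = 2 ↦ 2  ≥
So 5 of the 9 assignments meet the threshold.

5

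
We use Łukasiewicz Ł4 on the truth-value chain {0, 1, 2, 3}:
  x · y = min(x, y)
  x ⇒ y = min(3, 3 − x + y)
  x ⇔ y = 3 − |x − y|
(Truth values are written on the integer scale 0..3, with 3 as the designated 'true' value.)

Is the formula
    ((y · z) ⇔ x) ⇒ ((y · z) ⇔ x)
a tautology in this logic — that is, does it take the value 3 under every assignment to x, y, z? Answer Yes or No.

At x = 1, y = 0, z = 0, for instance:
y · z = 0 · 0 = 0
(y · z) ⇔ x = 0 ⇔ 1 = 2
((y · z) ⇔ x) ⇒ ((y · z) ⇔ x) = 2 ⇒ 2 = 3
and checking the remaining 63 assignments likewise gives ≥ 3 in every case.

Yes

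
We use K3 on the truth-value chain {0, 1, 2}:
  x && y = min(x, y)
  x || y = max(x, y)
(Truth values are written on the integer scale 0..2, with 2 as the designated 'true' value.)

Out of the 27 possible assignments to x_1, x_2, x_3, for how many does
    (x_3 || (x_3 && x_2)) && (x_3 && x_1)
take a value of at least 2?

value 2: 3 assignments (counts)
value 1: 9 assignments
value 0: 15 assignments
So 3 of the 27 assignments meet the threshold.

3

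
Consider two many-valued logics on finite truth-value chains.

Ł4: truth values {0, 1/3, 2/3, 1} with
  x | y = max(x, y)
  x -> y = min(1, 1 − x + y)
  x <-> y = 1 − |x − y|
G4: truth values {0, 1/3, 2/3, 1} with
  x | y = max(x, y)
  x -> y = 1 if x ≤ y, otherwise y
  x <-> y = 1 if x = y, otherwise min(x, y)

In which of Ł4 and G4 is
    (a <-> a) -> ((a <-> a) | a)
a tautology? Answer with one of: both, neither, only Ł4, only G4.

In Ł4: every assignment gives 1 — tautology.
In G4: every assignment gives 1 — tautology.

both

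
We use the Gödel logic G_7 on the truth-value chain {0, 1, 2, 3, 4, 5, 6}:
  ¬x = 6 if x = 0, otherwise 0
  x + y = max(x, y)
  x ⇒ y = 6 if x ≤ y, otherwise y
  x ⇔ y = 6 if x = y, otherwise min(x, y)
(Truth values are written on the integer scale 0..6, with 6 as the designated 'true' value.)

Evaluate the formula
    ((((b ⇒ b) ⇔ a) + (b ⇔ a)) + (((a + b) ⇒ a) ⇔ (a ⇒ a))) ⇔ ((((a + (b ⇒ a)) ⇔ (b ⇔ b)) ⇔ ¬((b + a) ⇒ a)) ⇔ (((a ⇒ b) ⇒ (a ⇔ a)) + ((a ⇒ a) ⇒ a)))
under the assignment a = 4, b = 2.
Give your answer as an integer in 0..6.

0

b ⇒ b = 2 ⇒ 2 = 6
(b ⇒ b) ⇔ a = 6 ⇔ 4 = 4
b ⇔ a = 2 ⇔ 4 = 2
((b ⇒ b) ⇔ a) + (b ⇔ a) = 4 + 2 = 4
a + b = 4 + 2 = 4
(a + b) ⇒ a = 4 ⇒ 4 = 6
a ⇒ a = 4 ⇒ 4 = 6
((a + b) ⇒ a) ⇔ (a ⇒ a) = 6 ⇔ 6 = 6
(((b ⇒ b) ⇔ a) + (b ⇔ a)) + (((a + b) ⇒ a) ⇔ (a ⇒ a)) = 4 + 6 = 6
b ⇒ a = 2 ⇒ 4 = 6
a + (b ⇒ a) = 4 + 6 = 6
b ⇔ b = 2 ⇔ 2 = 6
(a + (b ⇒ a)) ⇔ (b ⇔ b) = 6 ⇔ 6 = 6
b + a = 2 + 4 = 4
(b + a) ⇒ a = 4 ⇒ 4 = 6
¬((b + a) ⇒ a) = ¬6 = 0
((a + (b ⇒ a)) ⇔ (b ⇔ b)) ⇔ ¬((b + a) ⇒ a) = 6 ⇔ 0 = 0
a ⇒ b = 4 ⇒ 2 = 2
a ⇔ a = 4 ⇔ 4 = 6
(a ⇒ b) ⇒ (a ⇔ a) = 2 ⇒ 6 = 6
a ⇒ a = 4 ⇒ 4 = 6
(a ⇒ a) ⇒ a = 6 ⇒ 4 = 4
((a ⇒ b) ⇒ (a ⇔ a)) + ((a ⇒ a) ⇒ a) = 6 + 4 = 6
(((a + (b ⇒ a)) ⇔ (b ⇔ b)) ⇔ ¬((b + a) ⇒ a)) ⇔ (((a ⇒ b) ⇒ (a ⇔ a)) + ((a ⇒ a) ⇒ a)) = 0 ⇔ 6 = 0
((((b ⇒ b) ⇔ a) + (b ⇔ a)) + (((a + b) ⇒ a) ⇔ (a ⇒ a))) ⇔ ((((a + (b ⇒ a)) ⇔ (b ⇔ b)) ⇔ ¬((b + a) ⇒ a)) ⇔ (((a ⇒ b) ⇒ (a ⇔ a)) + ((a ⇒ a) ⇒ a))) = 6 ⇔ 0 = 0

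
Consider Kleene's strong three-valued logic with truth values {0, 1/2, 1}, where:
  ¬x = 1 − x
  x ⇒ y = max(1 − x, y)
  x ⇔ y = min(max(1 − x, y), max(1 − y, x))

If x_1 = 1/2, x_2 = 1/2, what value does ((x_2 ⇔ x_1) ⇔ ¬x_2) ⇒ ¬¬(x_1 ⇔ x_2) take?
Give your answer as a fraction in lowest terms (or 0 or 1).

x_2 ⇔ x_1 = 1/2 ⇔ 1/2 = 1/2
¬x_2 = ¬1/2 = 1/2
(x_2 ⇔ x_1) ⇔ ¬x_2 = 1/2 ⇔ 1/2 = 1/2
x_1 ⇔ x_2 = 1/2 ⇔ 1/2 = 1/2
¬(x_1 ⇔ x_2) = ¬1/2 = 1/2
¬¬(x_1 ⇔ x_2) = ¬1/2 = 1/2
((x_2 ⇔ x_1) ⇔ ¬x_2) ⇒ ¬¬(x_1 ⇔ x_2) = 1/2 ⇒ 1/2 = 1/2

1/2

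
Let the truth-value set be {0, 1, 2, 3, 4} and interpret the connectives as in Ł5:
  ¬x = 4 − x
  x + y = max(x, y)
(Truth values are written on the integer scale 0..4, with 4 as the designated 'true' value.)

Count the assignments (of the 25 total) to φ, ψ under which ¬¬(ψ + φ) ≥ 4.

value 4: 9 assignments (counts)
value 3: 7 assignments
value 2: 5 assignments
value 1: 3 assignments
value 0: 1 assignment
So 9 of the 25 assignments meet the threshold.

9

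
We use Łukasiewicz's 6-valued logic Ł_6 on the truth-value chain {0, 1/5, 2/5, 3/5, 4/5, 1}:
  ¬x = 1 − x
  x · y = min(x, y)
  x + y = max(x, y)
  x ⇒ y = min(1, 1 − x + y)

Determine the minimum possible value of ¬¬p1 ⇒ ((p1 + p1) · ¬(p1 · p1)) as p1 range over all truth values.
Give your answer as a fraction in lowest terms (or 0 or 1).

Take p1 = 1:
¬p1 = ¬1 = 0
¬¬p1 = ¬0 = 1
p1 + p1 = 1 + 1 = 1
p1 · p1 = 1 · 1 = 1
¬(p1 · p1) = ¬1 = 0
(p1 + p1) · ¬(p1 · p1) = 1 · 0 = 0
¬¬p1 ⇒ ((p1 + p1) · ¬(p1 · p1)) = 1 ⇒ 0 = 0
No assignment yields a value below 0, so this is the minimum.

0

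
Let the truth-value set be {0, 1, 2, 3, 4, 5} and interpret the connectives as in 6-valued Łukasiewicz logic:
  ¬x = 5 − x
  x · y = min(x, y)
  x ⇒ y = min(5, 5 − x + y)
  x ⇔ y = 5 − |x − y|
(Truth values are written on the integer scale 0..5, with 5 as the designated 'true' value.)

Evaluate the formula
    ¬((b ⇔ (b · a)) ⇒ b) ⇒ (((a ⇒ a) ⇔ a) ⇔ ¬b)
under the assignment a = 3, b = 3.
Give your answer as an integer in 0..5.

5

b · a = 3 · 3 = 3
b ⇔ (b · a) = 3 ⇔ 3 = 5
(b ⇔ (b · a)) ⇒ b = 5 ⇒ 3 = 3
¬((b ⇔ (b · a)) ⇒ b) = ¬3 = 2
a ⇒ a = 3 ⇒ 3 = 5
(a ⇒ a) ⇔ a = 5 ⇔ 3 = 3
¬b = ¬3 = 2
((a ⇒ a) ⇔ a) ⇔ ¬b = 3 ⇔ 2 = 4
¬((b ⇔ (b · a)) ⇒ b) ⇒ (((a ⇒ a) ⇔ a) ⇔ ¬b) = 2 ⇒ 4 = 5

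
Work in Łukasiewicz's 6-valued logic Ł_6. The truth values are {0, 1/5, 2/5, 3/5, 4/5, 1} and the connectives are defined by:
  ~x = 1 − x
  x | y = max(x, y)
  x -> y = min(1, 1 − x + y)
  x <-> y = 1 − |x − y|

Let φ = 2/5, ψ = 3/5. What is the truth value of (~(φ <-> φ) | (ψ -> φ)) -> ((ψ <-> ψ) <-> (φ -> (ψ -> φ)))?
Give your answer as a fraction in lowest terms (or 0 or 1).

φ <-> φ = 2/5 <-> 2/5 = 1
~(φ <-> φ) = ~1 = 0
ψ -> φ = 3/5 -> 2/5 = 4/5
~(φ <-> φ) | (ψ -> φ) = 0 | 4/5 = 4/5
ψ <-> ψ = 3/5 <-> 3/5 = 1
ψ -> φ = 3/5 -> 2/5 = 4/5
φ -> (ψ -> φ) = 2/5 -> 4/5 = 1
(ψ <-> ψ) <-> (φ -> (ψ -> φ)) = 1 <-> 1 = 1
(~(φ <-> φ) | (ψ -> φ)) -> ((ψ <-> ψ) <-> (φ -> (ψ -> φ))) = 4/5 -> 1 = 1

1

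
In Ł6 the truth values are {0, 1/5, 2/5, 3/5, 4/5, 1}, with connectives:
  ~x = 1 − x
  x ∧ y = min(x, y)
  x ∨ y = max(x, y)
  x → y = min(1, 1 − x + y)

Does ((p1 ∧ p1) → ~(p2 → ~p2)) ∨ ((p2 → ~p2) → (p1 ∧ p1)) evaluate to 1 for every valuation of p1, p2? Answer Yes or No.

No

Counterexample: take p1 = 1/5, p2 = 0.
p1 ∧ p1 = 1/5 ∧ 1/5 = 1/5
~p2 = ~0 = 1
p2 → ~p2 = 0 → 1 = 1
~(p2 → ~p2) = ~1 = 0
(p1 ∧ p1) → ~(p2 → ~p2) = 1/5 → 0 = 4/5
~p2 = ~0 = 1
p2 → ~p2 = 0 → 1 = 1
p1 ∧ p1 = 1/5 ∧ 1/5 = 1/5
(p2 → ~p2) → (p1 ∧ p1) = 1 → 1/5 = 1/5
((p1 ∧ p1) → ~(p2 → ~p2)) ∨ ((p2 → ~p2) → (p1 ∧ p1)) = 4/5 ∨ 1/5 = 4/5
This gives 4/5 ≠ 1.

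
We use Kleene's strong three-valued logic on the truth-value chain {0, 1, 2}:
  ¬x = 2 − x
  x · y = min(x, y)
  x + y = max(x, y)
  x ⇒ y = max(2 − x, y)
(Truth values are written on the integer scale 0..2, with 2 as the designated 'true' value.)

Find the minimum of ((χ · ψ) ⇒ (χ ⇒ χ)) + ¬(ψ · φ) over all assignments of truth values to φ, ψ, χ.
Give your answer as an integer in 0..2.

Take φ = 1, ψ = 1, χ = 1:
χ · ψ = 1 · 1 = 1
χ ⇒ χ = 1 ⇒ 1 = 1
(χ · ψ) ⇒ (χ ⇒ χ) = 1 ⇒ 1 = 1
ψ · φ = 1 · 1 = 1
¬(ψ · φ) = ¬1 = 1
((χ · ψ) ⇒ (χ ⇒ χ)) + ¬(ψ · φ) = 1 + 1 = 1
No assignment yields a value below 1, so this is the minimum.

1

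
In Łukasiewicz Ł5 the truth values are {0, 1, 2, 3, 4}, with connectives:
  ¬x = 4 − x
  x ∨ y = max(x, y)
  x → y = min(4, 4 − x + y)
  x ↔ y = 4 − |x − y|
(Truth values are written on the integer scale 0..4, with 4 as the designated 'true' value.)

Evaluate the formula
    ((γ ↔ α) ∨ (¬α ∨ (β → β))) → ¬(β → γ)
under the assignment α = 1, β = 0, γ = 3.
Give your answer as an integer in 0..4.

0

γ ↔ α = 3 ↔ 1 = 2
¬α = ¬1 = 3
β → β = 0 → 0 = 4
¬α ∨ (β → β) = 3 ∨ 4 = 4
(γ ↔ α) ∨ (¬α ∨ (β → β)) = 2 ∨ 4 = 4
β → γ = 0 → 3 = 4
¬(β → γ) = ¬4 = 0
((γ ↔ α) ∨ (¬α ∨ (β → β))) → ¬(β → γ) = 4 → 0 = 0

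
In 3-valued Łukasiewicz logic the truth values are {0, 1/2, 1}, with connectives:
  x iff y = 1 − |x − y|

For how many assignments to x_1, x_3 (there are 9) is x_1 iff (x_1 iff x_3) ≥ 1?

x_1 = 0, x_3 = 0 ↦ 0  <
x_1 = 0, x_3 = 1/2 ↦ 1/2  <
x_1 = 0, x_3 = 1 ↦ 1  ≥
x_1 = 1/2, x_3 = 0 ↦ 1  ≥
x_1 = 1/2, x_3 = 1/2 ↦ 1/2  <
x_1 = 1/2, x_3 = 1 ↦ 1  ≥
x_1 = 1, x_3 = 0 ↦ 0  <
x_1 = 1, x_3 = 1/2 ↦ 1/2  <
x_1 = 1, x_3 = 1 ↦ 1  ≥
So 4 of the 9 assignments meet the threshold.

4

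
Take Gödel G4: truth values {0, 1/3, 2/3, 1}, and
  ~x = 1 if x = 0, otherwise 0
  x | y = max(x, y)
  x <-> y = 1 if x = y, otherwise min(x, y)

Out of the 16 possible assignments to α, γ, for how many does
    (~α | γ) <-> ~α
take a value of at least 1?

7

α = 0, γ = 0 ↦ 1  ≥
α = 0, γ = 1/3 ↦ 1  ≥
α = 0, γ = 2/3 ↦ 1  ≥
α = 0, γ = 1 ↦ 1  ≥
α = 1/3, γ = 0 ↦ 1  ≥
α = 1/3, γ = 1/3 ↦ 0  <
α = 1/3, γ = 2/3 ↦ 0  <
α = 1/3, γ = 1 ↦ 0  <
α = 2/3, γ = 0 ↦ 1  ≥
α = 2/3, γ = 1/3 ↦ 0  <
α = 2/3, γ = 2/3 ↦ 0  <
α = 2/3, γ = 1 ↦ 0  <
α = 1, γ = 0 ↦ 1  ≥
α = 1, γ = 1/3 ↦ 0  <
α = 1, γ = 2/3 ↦ 0  <
α = 1, γ = 1 ↦ 0  <
So 7 of the 16 assignments meet the threshold.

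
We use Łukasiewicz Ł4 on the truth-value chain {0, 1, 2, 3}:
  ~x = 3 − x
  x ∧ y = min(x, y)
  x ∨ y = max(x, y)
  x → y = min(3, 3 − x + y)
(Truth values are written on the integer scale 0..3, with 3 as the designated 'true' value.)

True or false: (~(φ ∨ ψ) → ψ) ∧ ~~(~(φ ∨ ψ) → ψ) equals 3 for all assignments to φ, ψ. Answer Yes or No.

No

Counterexample: take φ = 0, ψ = 0.
φ ∨ ψ = 0 ∨ 0 = 0
~(φ ∨ ψ) = ~0 = 3
~(φ ∨ ψ) → ψ = 3 → 0 = 0
~(~(φ ∨ ψ) → ψ) = ~0 = 3
~~(~(φ ∨ ψ) → ψ) = ~3 = 0
(~(φ ∨ ψ) → ψ) ∧ ~~(~(φ ∨ ψ) → ψ) = 0 ∧ 0 = 0
This gives 0 ≠ 3.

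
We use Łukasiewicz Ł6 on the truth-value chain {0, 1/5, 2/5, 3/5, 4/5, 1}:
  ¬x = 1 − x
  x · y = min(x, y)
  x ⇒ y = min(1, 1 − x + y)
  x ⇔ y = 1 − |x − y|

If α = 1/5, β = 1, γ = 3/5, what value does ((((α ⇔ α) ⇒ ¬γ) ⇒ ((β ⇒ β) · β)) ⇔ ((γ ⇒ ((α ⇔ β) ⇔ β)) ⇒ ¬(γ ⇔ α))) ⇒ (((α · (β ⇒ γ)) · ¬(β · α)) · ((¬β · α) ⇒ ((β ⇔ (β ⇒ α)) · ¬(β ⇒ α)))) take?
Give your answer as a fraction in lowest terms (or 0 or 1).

α ⇔ α = 1/5 ⇔ 1/5 = 1
¬γ = ¬3/5 = 2/5
(α ⇔ α) ⇒ ¬γ = 1 ⇒ 2/5 = 2/5
β ⇒ β = 1 ⇒ 1 = 1
(β ⇒ β) · β = 1 · 1 = 1
((α ⇔ α) ⇒ ¬γ) ⇒ ((β ⇒ β) · β) = 2/5 ⇒ 1 = 1
α ⇔ β = 1/5 ⇔ 1 = 1/5
(α ⇔ β) ⇔ β = 1/5 ⇔ 1 = 1/5
γ ⇒ ((α ⇔ β) ⇔ β) = 3/5 ⇒ 1/5 = 3/5
γ ⇔ α = 3/5 ⇔ 1/5 = 3/5
¬(γ ⇔ α) = ¬3/5 = 2/5
(γ ⇒ ((α ⇔ β) ⇔ β)) ⇒ ¬(γ ⇔ α) = 3/5 ⇒ 2/5 = 4/5
(((α ⇔ α) ⇒ ¬γ) ⇒ ((β ⇒ β) · β)) ⇔ ((γ ⇒ ((α ⇔ β) ⇔ β)) ⇒ ¬(γ ⇔ α)) = 1 ⇔ 4/5 = 4/5
β ⇒ γ = 1 ⇒ 3/5 = 3/5
α · (β ⇒ γ) = 1/5 · 3/5 = 1/5
β · α = 1 · 1/5 = 1/5
¬(β · α) = ¬1/5 = 4/5
(α · (β ⇒ γ)) · ¬(β · α) = 1/5 · 4/5 = 1/5
¬β = ¬1 = 0
¬β · α = 0 · 1/5 = 0
β ⇒ α = 1 ⇒ 1/5 = 1/5
β ⇔ (β ⇒ α) = 1 ⇔ 1/5 = 1/5
β ⇒ α = 1 ⇒ 1/5 = 1/5
¬(β ⇒ α) = ¬1/5 = 4/5
(β ⇔ (β ⇒ α)) · ¬(β ⇒ α) = 1/5 · 4/5 = 1/5
(¬β · α) ⇒ ((β ⇔ (β ⇒ α)) · ¬(β ⇒ α)) = 0 ⇒ 1/5 = 1
((α · (β ⇒ γ)) · ¬(β · α)) · ((¬β · α) ⇒ ((β ⇔ (β ⇒ α)) · ¬(β ⇒ α))) = 1/5 · 1 = 1/5
((((α ⇔ α) ⇒ ¬γ) ⇒ ((β ⇒ β) · β)) ⇔ ((γ ⇒ ((α ⇔ β) ⇔ β)) ⇒ ¬(γ ⇔ α))) ⇒ (((α · (β ⇒ γ)) · ¬(β · α)) · ((¬β · α) ⇒ ((β ⇔ (β ⇒ α)) · ¬(β ⇒ α)))) = 4/5 ⇒ 1/5 = 2/5

2/5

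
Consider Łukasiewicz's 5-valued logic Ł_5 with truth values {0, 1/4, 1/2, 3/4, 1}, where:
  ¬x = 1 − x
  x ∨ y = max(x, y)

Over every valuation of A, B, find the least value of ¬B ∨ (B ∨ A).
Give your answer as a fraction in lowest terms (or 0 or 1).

Take A = 0, B = 1/2:
¬B = ¬1/2 = 1/2
B ∨ A = 1/2 ∨ 0 = 1/2
¬B ∨ (B ∨ A) = 1/2 ∨ 1/2 = 1/2
No assignment yields a value below 1/2, so this is the minimum.

1/2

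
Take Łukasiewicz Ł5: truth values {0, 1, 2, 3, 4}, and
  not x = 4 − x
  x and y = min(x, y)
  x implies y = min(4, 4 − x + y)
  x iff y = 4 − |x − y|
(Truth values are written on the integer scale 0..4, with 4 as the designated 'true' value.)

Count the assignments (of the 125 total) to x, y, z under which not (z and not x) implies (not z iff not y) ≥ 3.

93

value 4: 70 assignments (counts)
value 3: 23 assignments (counts)
value 2: 17 assignments
value 1: 9 assignments
value 0: 6 assignments
So 93 of the 125 assignments meet the threshold.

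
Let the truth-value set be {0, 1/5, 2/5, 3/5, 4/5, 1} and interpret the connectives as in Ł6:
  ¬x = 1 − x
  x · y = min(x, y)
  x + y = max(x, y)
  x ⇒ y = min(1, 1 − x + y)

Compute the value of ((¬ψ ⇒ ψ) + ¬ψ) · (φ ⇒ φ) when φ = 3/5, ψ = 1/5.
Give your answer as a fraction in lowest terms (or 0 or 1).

¬ψ = ¬1/5 = 4/5
¬ψ ⇒ ψ = 4/5 ⇒ 1/5 = 2/5
¬ψ = ¬1/5 = 4/5
(¬ψ ⇒ ψ) + ¬ψ = 2/5 + 4/5 = 4/5
φ ⇒ φ = 3/5 ⇒ 3/5 = 1
((¬ψ ⇒ ψ) + ¬ψ) · (φ ⇒ φ) = 4/5 · 1 = 4/5

4/5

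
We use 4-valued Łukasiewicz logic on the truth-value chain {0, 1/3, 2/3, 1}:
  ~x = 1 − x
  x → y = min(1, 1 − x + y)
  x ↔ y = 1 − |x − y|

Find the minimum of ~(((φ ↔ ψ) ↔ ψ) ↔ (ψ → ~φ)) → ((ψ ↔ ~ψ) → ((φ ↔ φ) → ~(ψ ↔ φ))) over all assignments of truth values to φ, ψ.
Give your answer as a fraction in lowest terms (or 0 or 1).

Take φ = 1/3, ψ = 1/3:
φ ↔ ψ = 1/3 ↔ 1/3 = 1
(φ ↔ ψ) ↔ ψ = 1 ↔ 1/3 = 1/3
~φ = ~1/3 = 2/3
ψ → ~φ = 1/3 → 2/3 = 1
((φ ↔ ψ) ↔ ψ) ↔ (ψ → ~φ) = 1/3 ↔ 1 = 1/3
~(((φ ↔ ψ) ↔ ψ) ↔ (ψ → ~φ)) = ~1/3 = 2/3
~ψ = ~1/3 = 2/3
ψ ↔ ~ψ = 1/3 ↔ 2/3 = 2/3
φ ↔ φ = 1/3 ↔ 1/3 = 1
ψ ↔ φ = 1/3 ↔ 1/3 = 1
~(ψ ↔ φ) = ~1 = 0
(φ ↔ φ) → ~(ψ ↔ φ) = 1 → 0 = 0
(ψ ↔ ~ψ) → ((φ ↔ φ) → ~(ψ ↔ φ)) = 2/3 → 0 = 1/3
~(((φ ↔ ψ) ↔ ψ) ↔ (ψ → ~φ)) → ((ψ ↔ ~ψ) → ((φ ↔ φ) → ~(ψ ↔ φ))) = 2/3 → 1/3 = 2/3
No assignment yields a value below 2/3, so this is the minimum.

2/3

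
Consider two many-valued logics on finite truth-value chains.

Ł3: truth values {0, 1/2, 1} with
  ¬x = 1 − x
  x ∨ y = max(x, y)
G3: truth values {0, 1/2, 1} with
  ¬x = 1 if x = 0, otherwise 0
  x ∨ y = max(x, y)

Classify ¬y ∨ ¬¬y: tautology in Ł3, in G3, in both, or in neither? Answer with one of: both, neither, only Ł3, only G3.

only G3

In Ł3: at y = 1/2 the value is 1/2 — not a tautology.
In G3: every assignment gives 1 — tautology.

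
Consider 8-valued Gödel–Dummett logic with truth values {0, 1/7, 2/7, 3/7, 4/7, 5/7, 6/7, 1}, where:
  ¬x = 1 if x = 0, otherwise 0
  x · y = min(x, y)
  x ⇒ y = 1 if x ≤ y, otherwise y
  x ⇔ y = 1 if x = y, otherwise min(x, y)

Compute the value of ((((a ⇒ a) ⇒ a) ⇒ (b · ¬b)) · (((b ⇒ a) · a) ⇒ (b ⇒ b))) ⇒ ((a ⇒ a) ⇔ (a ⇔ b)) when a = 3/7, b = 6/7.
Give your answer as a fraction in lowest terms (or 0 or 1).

1

a ⇒ a = 3/7 ⇒ 3/7 = 1
(a ⇒ a) ⇒ a = 1 ⇒ 3/7 = 3/7
¬b = ¬6/7 = 0
b · ¬b = 6/7 · 0 = 0
((a ⇒ a) ⇒ a) ⇒ (b · ¬b) = 3/7 ⇒ 0 = 0
b ⇒ a = 6/7 ⇒ 3/7 = 3/7
(b ⇒ a) · a = 3/7 · 3/7 = 3/7
b ⇒ b = 6/7 ⇒ 6/7 = 1
((b ⇒ a) · a) ⇒ (b ⇒ b) = 3/7 ⇒ 1 = 1
(((a ⇒ a) ⇒ a) ⇒ (b · ¬b)) · (((b ⇒ a) · a) ⇒ (b ⇒ b)) = 0 · 1 = 0
a ⇒ a = 3/7 ⇒ 3/7 = 1
a ⇔ b = 3/7 ⇔ 6/7 = 3/7
(a ⇒ a) ⇔ (a ⇔ b) = 1 ⇔ 3/7 = 3/7
((((a ⇒ a) ⇒ a) ⇒ (b · ¬b)) · (((b ⇒ a) · a) ⇒ (b ⇒ b))) ⇒ ((a ⇒ a) ⇔ (a ⇔ b)) = 0 ⇒ 3/7 = 1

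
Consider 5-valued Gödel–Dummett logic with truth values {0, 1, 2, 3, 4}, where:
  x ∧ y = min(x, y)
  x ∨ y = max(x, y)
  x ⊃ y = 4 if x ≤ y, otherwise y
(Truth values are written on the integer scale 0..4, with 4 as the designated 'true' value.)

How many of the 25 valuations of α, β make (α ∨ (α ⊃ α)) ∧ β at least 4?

value 4: 5 assignments (counts)
value 3: 5 assignments
value 2: 5 assignments
value 1: 5 assignments
value 0: 5 assignments
So 5 of the 25 assignments meet the threshold.

5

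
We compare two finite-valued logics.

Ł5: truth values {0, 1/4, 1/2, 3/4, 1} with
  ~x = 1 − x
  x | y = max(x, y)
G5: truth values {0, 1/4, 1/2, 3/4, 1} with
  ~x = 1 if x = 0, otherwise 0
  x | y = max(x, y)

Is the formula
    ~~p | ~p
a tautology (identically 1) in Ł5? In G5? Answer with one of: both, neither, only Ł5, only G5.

In Ł5: at p = 1/4 the value is 3/4 — not a tautology.
In G5: every assignment gives 1 — tautology.

only G5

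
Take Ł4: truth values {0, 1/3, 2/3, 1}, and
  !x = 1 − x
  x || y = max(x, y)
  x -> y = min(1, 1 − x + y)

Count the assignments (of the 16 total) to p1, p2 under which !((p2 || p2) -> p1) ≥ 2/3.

3

p1 = 0, p2 = 0 ↦ 0  <
p1 = 0, p2 = 1/3 ↦ 1/3  <
p1 = 0, p2 = 2/3 ↦ 2/3  ≥
p1 = 0, p2 = 1 ↦ 1  ≥
p1 = 1/3, p2 = 0 ↦ 0  <
p1 = 1/3, p2 = 1/3 ↦ 0  <
p1 = 1/3, p2 = 2/3 ↦ 1/3  <
p1 = 1/3, p2 = 1 ↦ 2/3  ≥
p1 = 2/3, p2 = 0 ↦ 0  <
p1 = 2/3, p2 = 1/3 ↦ 0  <
p1 = 2/3, p2 = 2/3 ↦ 0  <
p1 = 2/3, p2 = 1 ↦ 1/3  <
p1 = 1, p2 = 0 ↦ 0  <
p1 = 1, p2 = 1/3 ↦ 0  <
p1 = 1, p2 = 2/3 ↦ 0  <
p1 = 1, p2 = 1 ↦ 0  <
So 3 of the 16 assignments meet the threshold.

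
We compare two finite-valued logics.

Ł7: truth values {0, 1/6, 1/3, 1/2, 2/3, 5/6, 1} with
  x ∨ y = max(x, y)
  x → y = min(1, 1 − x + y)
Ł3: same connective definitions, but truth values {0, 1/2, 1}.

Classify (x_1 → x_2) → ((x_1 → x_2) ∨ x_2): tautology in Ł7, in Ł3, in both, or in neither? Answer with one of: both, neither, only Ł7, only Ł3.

both

In Ł7: every assignment gives 1 — tautology.
In Ł3: every assignment gives 1 — tautology.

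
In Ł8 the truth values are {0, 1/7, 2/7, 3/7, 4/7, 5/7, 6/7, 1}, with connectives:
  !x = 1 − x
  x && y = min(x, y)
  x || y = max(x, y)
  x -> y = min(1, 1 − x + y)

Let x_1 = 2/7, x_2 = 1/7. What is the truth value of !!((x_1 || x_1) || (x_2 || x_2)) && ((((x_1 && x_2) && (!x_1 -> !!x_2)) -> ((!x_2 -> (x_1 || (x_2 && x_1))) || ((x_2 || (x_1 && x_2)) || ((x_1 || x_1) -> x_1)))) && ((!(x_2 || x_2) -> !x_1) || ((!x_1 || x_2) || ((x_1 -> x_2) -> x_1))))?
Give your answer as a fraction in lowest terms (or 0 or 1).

2/7

x_1 || x_1 = 2/7 || 2/7 = 2/7
x_2 || x_2 = 1/7 || 1/7 = 1/7
(x_1 || x_1) || (x_2 || x_2) = 2/7 || 1/7 = 2/7
!((x_1 || x_1) || (x_2 || x_2)) = !2/7 = 5/7
!!((x_1 || x_1) || (x_2 || x_2)) = !5/7 = 2/7
x_1 && x_2 = 2/7 && 1/7 = 1/7
!x_1 = !2/7 = 5/7
!x_2 = !1/7 = 6/7
!!x_2 = !6/7 = 1/7
!x_1 -> !!x_2 = 5/7 -> 1/7 = 3/7
(x_1 && x_2) && (!x_1 -> !!x_2) = 1/7 && 3/7 = 1/7
!x_2 = !1/7 = 6/7
x_2 && x_1 = 1/7 && 2/7 = 1/7
x_1 || (x_2 && x_1) = 2/7 || 1/7 = 2/7
!x_2 -> (x_1 || (x_2 && x_1)) = 6/7 -> 2/7 = 3/7
x_1 && x_2 = 2/7 && 1/7 = 1/7
x_2 || (x_1 && x_2) = 1/7 || 1/7 = 1/7
x_1 || x_1 = 2/7 || 2/7 = 2/7
(x_1 || x_1) -> x_1 = 2/7 -> 2/7 = 1
(x_2 || (x_1 && x_2)) || ((x_1 || x_1) -> x_1) = 1/7 || 1 = 1
(!x_2 -> (x_1 || (x_2 && x_1))) || ((x_2 || (x_1 && x_2)) || ((x_1 || x_1) -> x_1)) = 3/7 || 1 = 1
((x_1 && x_2) && (!x_1 -> !!x_2)) -> ((!x_2 -> (x_1 || (x_2 && x_1))) || ((x_2 || (x_1 && x_2)) || ((x_1 || x_1) -> x_1))) = 1/7 -> 1 = 1
x_2 || x_2 = 1/7 || 1/7 = 1/7
!(x_2 || x_2) = !1/7 = 6/7
!x_1 = !2/7 = 5/7
!(x_2 || x_2) -> !x_1 = 6/7 -> 5/7 = 6/7
!x_1 = !2/7 = 5/7
!x_1 || x_2 = 5/7 || 1/7 = 5/7
x_1 -> x_2 = 2/7 -> 1/7 = 6/7
(x_1 -> x_2) -> x_1 = 6/7 -> 2/7 = 3/7
(!x_1 || x_2) || ((x_1 -> x_2) -> x_1) = 5/7 || 3/7 = 5/7
(!(x_2 || x_2) -> !x_1) || ((!x_1 || x_2) || ((x_1 -> x_2) -> x_1)) = 6/7 || 5/7 = 6/7
(((x_1 && x_2) && (!x_1 -> !!x_2)) -> ((!x_2 -> (x_1 || (x_2 && x_1))) || ((x_2 || (x_1 && x_2)) || ((x_1 || x_1) -> x_1)))) && ((!(x_2 || x_2) -> !x_1) || ((!x_1 || x_2) || ((x_1 -> x_2) -> x_1))) = 1 && 6/7 = 6/7
!!((x_1 || x_1) || (x_2 || x_2)) && ((((x_1 && x_2) && (!x_1 -> !!x_2)) -> ((!x_2 -> (x_1 || (x_2 && x_1))) || ((x_2 || (x_1 && x_2)) || ((x_1 || x_1) -> x_1)))) && ((!(x_2 || x_2) -> !x_1) || ((!x_1 || x_2) || ((x_1 -> x_2) -> x_1)))) = 2/7 && 6/7 = 2/7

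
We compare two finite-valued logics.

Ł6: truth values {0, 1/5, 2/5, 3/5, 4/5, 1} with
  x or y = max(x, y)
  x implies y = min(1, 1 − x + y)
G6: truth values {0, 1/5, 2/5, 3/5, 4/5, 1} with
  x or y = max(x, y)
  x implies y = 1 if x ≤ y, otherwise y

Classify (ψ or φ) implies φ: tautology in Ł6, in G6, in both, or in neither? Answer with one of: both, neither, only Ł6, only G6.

neither

In Ł6: at φ = 0, ψ = 1/5 the value is 4/5 — not a tautology.
In G6: at φ = 0, ψ = 1/5 the value is 0 — not a tautology.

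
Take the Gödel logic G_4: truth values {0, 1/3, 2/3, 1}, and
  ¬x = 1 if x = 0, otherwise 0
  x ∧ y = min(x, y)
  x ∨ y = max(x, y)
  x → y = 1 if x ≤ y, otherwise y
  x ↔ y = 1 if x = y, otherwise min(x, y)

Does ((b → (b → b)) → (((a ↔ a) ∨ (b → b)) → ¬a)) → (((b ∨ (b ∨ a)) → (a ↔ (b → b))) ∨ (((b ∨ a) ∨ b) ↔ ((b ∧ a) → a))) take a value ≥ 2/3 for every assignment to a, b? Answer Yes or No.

No

Counterexample: take a = 0, b = 1/3.
b → b = 1/3 → 1/3 = 1
b → (b → b) = 1/3 → 1 = 1
a ↔ a = 0 ↔ 0 = 1
b → b = 1/3 → 1/3 = 1
(a ↔ a) ∨ (b → b) = 1 ∨ 1 = 1
¬a = ¬0 = 1
((a ↔ a) ∨ (b → b)) → ¬a = 1 → 1 = 1
(b → (b → b)) → (((a ↔ a) ∨ (b → b)) → ¬a) = 1 → 1 = 1
b ∨ a = 1/3 ∨ 0 = 1/3
b ∨ (b ∨ a) = 1/3 ∨ 1/3 = 1/3
b → b = 1/3 → 1/3 = 1
a ↔ (b → b) = 0 ↔ 1 = 0
(b ∨ (b ∨ a)) → (a ↔ (b → b)) = 1/3 → 0 = 0
b ∨ a = 1/3 ∨ 0 = 1/3
(b ∨ a) ∨ b = 1/3 ∨ 1/3 = 1/3
b ∧ a = 1/3 ∧ 0 = 0
(b ∧ a) → a = 0 → 0 = 1
((b ∨ a) ∨ b) ↔ ((b ∧ a) → a) = 1/3 ↔ 1 = 1/3
((b ∨ (b ∨ a)) → (a ↔ (b → b))) ∨ (((b ∨ a) ∨ b) ↔ ((b ∧ a) → a)) = 0 ∨ 1/3 = 1/3
((b → (b → b)) → (((a ↔ a) ∨ (b → b)) → ¬a)) → (((b ∨ (b ∨ a)) → (a ↔ (b → b))) ∨ (((b ∨ a) ∨ b) ↔ ((b ∧ a) → a))) = 1 → 1/3 = 1/3
This gives 1/3, which is below 2/3.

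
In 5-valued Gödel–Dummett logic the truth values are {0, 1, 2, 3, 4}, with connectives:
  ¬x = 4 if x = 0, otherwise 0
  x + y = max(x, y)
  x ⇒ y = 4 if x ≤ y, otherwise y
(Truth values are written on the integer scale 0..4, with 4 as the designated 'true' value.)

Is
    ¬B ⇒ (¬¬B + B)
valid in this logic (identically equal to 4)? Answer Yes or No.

No

Counterexample: take B = 0.
¬B = ¬0 = 4
¬B = ¬0 = 4
¬¬B = ¬4 = 0
¬¬B + B = 0 + 0 = 0
¬B ⇒ (¬¬B + B) = 4 ⇒ 0 = 0
This gives 0 ≠ 4.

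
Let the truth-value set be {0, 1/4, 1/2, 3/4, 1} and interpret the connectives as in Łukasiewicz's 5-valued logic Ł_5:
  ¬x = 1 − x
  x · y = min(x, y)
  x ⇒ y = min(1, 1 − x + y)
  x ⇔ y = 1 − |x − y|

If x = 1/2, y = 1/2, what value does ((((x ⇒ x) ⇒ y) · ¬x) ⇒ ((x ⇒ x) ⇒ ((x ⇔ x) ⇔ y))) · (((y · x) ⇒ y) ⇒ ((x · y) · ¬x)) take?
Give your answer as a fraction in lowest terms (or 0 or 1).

1/2

x ⇒ x = 1/2 ⇒ 1/2 = 1
(x ⇒ x) ⇒ y = 1 ⇒ 1/2 = 1/2
¬x = ¬1/2 = 1/2
((x ⇒ x) ⇒ y) · ¬x = 1/2 · 1/2 = 1/2
x ⇒ x = 1/2 ⇒ 1/2 = 1
x ⇔ x = 1/2 ⇔ 1/2 = 1
(x ⇔ x) ⇔ y = 1 ⇔ 1/2 = 1/2
(x ⇒ x) ⇒ ((x ⇔ x) ⇔ y) = 1 ⇒ 1/2 = 1/2
(((x ⇒ x) ⇒ y) · ¬x) ⇒ ((x ⇒ x) ⇒ ((x ⇔ x) ⇔ y)) = 1/2 ⇒ 1/2 = 1
y · x = 1/2 · 1/2 = 1/2
(y · x) ⇒ y = 1/2 ⇒ 1/2 = 1
x · y = 1/2 · 1/2 = 1/2
¬x = ¬1/2 = 1/2
(x · y) · ¬x = 1/2 · 1/2 = 1/2
((y · x) ⇒ y) ⇒ ((x · y) · ¬x) = 1 ⇒ 1/2 = 1/2
((((x ⇒ x) ⇒ y) · ¬x) ⇒ ((x ⇒ x) ⇒ ((x ⇔ x) ⇔ y))) · (((y · x) ⇒ y) ⇒ ((x · y) · ¬x)) = 1 · 1/2 = 1/2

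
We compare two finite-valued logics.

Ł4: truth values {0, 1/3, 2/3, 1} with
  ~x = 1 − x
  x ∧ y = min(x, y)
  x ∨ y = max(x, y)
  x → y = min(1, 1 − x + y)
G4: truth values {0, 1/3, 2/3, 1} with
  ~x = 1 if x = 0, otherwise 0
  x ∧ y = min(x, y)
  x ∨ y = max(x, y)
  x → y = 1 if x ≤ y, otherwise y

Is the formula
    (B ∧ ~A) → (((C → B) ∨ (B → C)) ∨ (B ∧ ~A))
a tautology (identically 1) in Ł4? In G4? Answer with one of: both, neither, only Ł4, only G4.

In Ł4: every assignment gives 1 — tautology.
In G4: every assignment gives 1 — tautology.

both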